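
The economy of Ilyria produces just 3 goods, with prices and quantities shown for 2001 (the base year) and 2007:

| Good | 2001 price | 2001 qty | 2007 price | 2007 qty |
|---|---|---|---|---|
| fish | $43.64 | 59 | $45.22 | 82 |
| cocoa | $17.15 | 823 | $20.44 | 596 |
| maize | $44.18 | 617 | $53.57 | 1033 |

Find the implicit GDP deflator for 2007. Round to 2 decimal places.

119.84

Nominal GDP 2007 = 45.22·82 + 20.44·596 + 53.57·1033 = 71228.09.
Real GDP 2007 (at 2001 prices) = 43.64·82 + 17.15·596 + 44.18·1033 = 59437.82.
Deflator = Nominal/Real × 100 = 71228.09/59437.82 × 100 = 119.836.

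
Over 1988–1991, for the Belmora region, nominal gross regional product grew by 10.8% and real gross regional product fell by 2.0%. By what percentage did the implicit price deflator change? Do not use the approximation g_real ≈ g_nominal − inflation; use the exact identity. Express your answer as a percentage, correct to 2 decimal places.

13.06%

(1 + g_nom) = (1 + g_real)(1 + π), so π = 1.1080 / 0.9800 − 1 = 0.13061.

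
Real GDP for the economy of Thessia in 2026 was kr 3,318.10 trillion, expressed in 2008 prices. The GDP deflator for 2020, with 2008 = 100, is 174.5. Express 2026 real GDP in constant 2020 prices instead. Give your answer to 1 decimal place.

Real GDP in 2020 prices = Real GDP in 2008 prices × (P_2020/P_2008) = 3318.10 × 1.745 = 5790.08.

kr 5,790.1 trillion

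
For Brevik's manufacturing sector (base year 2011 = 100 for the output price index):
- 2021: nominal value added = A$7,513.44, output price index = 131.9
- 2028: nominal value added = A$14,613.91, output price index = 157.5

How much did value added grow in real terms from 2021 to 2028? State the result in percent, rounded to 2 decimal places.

Real value added 2021 = 7513.44 / 1.319 = 5696.32.
Real value added 2028 = 14613.91 / 1.575 = 9278.67.
Real growth = 9278.67 / 5696.32 − 1 = 0.6289.

62.89%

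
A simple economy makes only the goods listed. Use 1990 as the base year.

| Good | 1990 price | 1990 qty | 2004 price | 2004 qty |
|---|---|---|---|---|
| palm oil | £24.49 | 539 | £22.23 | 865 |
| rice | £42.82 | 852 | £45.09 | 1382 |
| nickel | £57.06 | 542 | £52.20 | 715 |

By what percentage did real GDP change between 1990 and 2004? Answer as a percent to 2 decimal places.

50.30%

Real GDP 1990 = Nominal GDP 1990 = 24.49·539 + 42.82·852 + 57.06·542 = 80609.27.
Real GDP 2004 (at 1990 prices) = 24.49·865 + 42.82·1382 + 57.06·715 = 121158.99.
Real growth = 121158.99/80609.27 − 1 = 0.5030.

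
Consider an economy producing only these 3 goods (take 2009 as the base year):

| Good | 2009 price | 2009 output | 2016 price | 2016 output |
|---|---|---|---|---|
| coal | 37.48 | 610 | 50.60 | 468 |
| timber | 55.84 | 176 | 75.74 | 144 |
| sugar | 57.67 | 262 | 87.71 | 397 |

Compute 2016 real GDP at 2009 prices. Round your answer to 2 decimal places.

Real GDP 2016 = Σ (p_2009 × q_2016) = 37.48·468 + 55.84·144 + 57.67·397 = 48476.59.

48476.59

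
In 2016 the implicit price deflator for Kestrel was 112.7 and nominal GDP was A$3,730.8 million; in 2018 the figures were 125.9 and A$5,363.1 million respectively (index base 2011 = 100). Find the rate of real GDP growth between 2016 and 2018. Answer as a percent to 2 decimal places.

Deflate each year: 2016 → 3730.8/1.127 = 3310.38; 2018 → 5363.1/1.259 = 4259.81.
So real GDP changed by 4259.81/3310.38 − 1 = 0.2868, i.e. 28.68%.

28.68%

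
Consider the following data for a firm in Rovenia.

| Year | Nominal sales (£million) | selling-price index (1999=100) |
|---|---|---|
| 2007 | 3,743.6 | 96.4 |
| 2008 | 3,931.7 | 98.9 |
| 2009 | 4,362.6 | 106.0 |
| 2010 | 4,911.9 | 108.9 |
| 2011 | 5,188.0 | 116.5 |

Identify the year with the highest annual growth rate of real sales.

2010

2008: real = 3931.7/0.989 = 3975.43; growth vs 2007 (3883.40) = 2.37%.
2009: real = 4362.6/1.060 = 4115.66; growth vs 2008 (3975.43) = 3.53%.
2010: real = 4911.9/1.089 = 4510.47; growth vs 2009 (4115.66) = 9.59%.
2011: real = 5188.0/1.165 = 4453.22; growth vs 2010 (4510.47) = -1.27%.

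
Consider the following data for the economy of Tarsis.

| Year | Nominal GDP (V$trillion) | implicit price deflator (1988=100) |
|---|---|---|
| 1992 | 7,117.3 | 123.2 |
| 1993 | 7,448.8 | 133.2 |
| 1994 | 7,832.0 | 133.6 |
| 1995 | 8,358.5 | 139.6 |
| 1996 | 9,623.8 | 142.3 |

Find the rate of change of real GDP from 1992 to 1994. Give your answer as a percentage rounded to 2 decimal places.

Real GDP 1992 = 7117.3/1.232 = 5777.03.
Real GDP 1994 = 7832.0/1.336 = 5862.28.
Change = 5862.28/5777.03 − 1 = 0.0148.

1.48%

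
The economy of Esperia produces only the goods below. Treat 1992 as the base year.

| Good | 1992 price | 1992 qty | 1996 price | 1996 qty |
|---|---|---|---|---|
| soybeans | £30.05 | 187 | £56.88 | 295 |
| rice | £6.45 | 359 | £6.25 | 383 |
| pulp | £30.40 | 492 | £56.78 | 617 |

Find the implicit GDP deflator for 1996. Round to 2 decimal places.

180.14

Nominal GDP 1996 = 56.88·295 + 6.25·383 + 56.78·617 = 54206.61.
Real GDP 1996 (at 1992 prices) = 30.05·295 + 6.45·383 + 30.40·617 = 30091.90.
Deflator = Nominal/Real × 100 = 54206.61/30091.90 × 100 = 180.137.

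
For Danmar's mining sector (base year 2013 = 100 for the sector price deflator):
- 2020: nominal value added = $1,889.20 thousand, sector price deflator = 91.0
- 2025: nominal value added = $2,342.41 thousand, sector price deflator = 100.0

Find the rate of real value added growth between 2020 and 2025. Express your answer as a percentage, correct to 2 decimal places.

12.83%

Real value added 2020 = 1889.20 / 0.910 = 2076.04.
Real value added 2025 = 2342.41 / 1.000 = 2342.41.
Real growth = 2342.41 / 2076.04 − 1 = 0.1283.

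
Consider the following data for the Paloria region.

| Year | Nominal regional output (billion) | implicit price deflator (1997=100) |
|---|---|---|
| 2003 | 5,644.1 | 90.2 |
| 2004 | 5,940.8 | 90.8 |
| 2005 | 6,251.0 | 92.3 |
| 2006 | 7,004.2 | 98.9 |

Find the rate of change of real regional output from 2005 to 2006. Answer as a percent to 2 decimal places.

4.57%

Real regional output 2005 = 6251.0/0.923 = 6772.48.
Real regional output 2006 = 7004.2/0.989 = 7082.10.
Change = 7082.10/6772.48 − 1 = 0.0457.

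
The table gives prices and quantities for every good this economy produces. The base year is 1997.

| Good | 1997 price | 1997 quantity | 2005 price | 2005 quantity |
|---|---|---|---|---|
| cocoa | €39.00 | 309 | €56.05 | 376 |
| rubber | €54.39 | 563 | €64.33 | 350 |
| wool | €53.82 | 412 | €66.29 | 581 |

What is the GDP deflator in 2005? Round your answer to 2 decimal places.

Nominal GDP 2005 = 56.05·376 + 64.33·350 + 66.29·581 = 82104.79.
Real GDP 2005 (at 1997 prices) = 39.00·376 + 54.39·350 + 53.82·581 = 64969.92.
Deflator = Nominal/Real × 100 = 82104.79/64969.92 × 100 = 126.374.

126.37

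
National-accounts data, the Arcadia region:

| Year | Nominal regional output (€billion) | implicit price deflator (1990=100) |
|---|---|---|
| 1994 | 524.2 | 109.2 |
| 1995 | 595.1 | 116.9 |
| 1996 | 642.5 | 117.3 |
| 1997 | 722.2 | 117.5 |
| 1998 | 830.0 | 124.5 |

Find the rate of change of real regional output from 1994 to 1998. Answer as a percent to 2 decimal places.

38.88%

Real regional output 1994 = 524.2/1.092 = 480.04.
Real regional output 1998 = 830.0/1.245 = 666.67.
Change = 666.67/480.04 − 1 = 0.3888.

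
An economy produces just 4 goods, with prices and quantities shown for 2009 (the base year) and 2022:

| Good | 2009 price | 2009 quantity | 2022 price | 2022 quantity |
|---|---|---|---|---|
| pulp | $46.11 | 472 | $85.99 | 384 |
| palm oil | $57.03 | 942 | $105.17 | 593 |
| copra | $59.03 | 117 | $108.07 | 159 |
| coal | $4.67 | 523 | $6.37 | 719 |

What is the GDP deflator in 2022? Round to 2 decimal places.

Nominal GDP 2022 = 85.99·384 + 105.17·593 + 108.07·159 + 6.37·719 = 117149.13.
Real GDP 2022 (at 2009 prices) = 46.11·384 + 57.03·593 + 59.03·159 + 4.67·719 = 64268.53.
Deflator = Nominal/Real × 100 = 117149.13/64268.53 × 100 = 182.281.

182.28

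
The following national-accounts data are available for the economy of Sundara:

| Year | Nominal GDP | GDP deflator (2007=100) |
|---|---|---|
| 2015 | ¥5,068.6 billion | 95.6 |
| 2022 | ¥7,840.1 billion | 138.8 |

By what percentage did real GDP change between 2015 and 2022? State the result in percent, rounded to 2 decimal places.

6.54%

Real GDP 2015 = 5068.6 / 0.956 = 5301.88.
Real GDP 2022 = 7840.1 / 1.388 = 5648.49.
Real growth = 5648.49 / 5301.88 − 1 = 0.0654.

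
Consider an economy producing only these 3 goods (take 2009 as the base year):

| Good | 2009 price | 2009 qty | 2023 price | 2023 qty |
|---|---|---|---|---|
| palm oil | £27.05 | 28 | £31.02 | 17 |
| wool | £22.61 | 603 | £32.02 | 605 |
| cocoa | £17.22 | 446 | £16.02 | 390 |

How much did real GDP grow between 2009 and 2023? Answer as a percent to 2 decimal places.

-5.51%

Real GDP 2009 = Nominal GDP 2009 = 27.05·28 + 22.61·603 + 17.22·446 = 22071.35.
Real GDP 2023 (at 2009 prices) = 27.05·17 + 22.61·605 + 17.22·390 = 20854.70.
Real growth = 20854.70/22071.35 − 1 = -0.0551.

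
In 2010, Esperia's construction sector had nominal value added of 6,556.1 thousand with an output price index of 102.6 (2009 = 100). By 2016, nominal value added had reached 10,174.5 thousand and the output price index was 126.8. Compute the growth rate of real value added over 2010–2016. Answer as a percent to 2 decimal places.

25.57%

Real value added 2010 = 6556.1 / 1.026 = 6389.96.
Real value added 2016 = 10174.5 / 1.268 = 8024.05.
Real growth = 8024.05 / 6389.96 − 1 = 0.2557.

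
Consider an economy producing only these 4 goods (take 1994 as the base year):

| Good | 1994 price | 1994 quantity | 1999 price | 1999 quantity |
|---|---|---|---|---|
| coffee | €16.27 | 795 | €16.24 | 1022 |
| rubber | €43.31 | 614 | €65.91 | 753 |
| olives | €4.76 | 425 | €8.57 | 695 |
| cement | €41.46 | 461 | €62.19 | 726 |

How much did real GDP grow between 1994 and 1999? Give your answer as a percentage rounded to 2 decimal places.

Real GDP 1994 = Nominal GDP 1994 = 16.27·795 + 43.31·614 + 4.76·425 + 41.46·461 = 60663.05.
Real GDP 1999 (at 1994 prices) = 16.27·1022 + 43.31·753 + 4.76·695 + 41.46·726 = 82648.53.
Real growth = 82648.53/60663.05 − 1 = 0.3624.

36.24%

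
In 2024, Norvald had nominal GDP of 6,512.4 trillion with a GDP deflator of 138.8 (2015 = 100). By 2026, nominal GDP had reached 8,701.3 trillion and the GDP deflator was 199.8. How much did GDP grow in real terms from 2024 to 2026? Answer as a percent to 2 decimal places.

Deflate each year: 2024 → 6512.4/1.388 = 4691.93; 2026 → 8701.3/1.998 = 4355.01.
So real GDP changed by 4355.01/4691.93 − 1 = -0.0718, i.e. -7.18%.

-7.18%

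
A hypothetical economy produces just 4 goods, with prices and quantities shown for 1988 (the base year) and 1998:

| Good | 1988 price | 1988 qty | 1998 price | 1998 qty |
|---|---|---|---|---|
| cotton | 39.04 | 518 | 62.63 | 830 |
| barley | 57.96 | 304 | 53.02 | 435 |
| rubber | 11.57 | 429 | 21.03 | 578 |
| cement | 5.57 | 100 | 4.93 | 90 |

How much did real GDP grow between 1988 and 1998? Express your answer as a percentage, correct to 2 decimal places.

Real GDP 1988 = Nominal GDP 1988 = 39.04·518 + 57.96·304 + 11.57·429 + 5.57·100 = 43363.09.
Real GDP 1998 (at 1988 prices) = 39.04·830 + 57.96·435 + 11.57·578 + 5.57·90 = 64804.56.
Real growth = 64804.56/43363.09 − 1 = 0.4945.

49.45%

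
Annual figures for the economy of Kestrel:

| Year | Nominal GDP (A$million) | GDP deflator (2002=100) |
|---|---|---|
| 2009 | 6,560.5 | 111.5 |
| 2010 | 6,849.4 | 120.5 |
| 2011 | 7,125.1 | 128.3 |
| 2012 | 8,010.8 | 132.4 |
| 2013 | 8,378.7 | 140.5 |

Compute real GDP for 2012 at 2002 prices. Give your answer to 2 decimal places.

Real GDP 2012 = 8010.8 / 1.324 = 6050.45.

A$6,050.45 million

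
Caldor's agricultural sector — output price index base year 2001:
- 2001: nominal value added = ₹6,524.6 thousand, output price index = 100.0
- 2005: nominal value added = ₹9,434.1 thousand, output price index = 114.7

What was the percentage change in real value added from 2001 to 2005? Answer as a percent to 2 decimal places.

Real value added 2001 = 6524.6 / 1.000 = 6524.60.
Real value added 2005 = 9434.1 / 1.147 = 8225.02.
Real growth = 8225.02 / 6524.60 − 1 = 0.2606.

26.06%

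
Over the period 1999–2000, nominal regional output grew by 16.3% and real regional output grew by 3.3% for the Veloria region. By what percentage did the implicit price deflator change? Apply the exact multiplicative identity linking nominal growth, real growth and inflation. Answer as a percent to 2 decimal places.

12.58%

(1 + g_nom) = (1 + g_real)(1 + π), so π = 1.1630 / 1.0330 − 1 = 0.12585.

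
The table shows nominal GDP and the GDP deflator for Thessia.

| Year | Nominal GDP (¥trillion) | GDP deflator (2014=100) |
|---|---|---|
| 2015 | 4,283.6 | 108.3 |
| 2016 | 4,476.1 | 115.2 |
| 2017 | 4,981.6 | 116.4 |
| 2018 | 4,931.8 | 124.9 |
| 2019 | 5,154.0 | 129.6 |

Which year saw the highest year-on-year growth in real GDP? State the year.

2017

2016: real = 4476.1/1.152 = 3885.50; growth vs 2015 (3955.31) = -1.76%.
2017: real = 4981.6/1.164 = 4279.73; growth vs 2016 (3885.50) = 10.15%.
2018: real = 4931.8/1.249 = 3948.60; growth vs 2017 (4279.73) = -7.74%.
2019: real = 5154.0/1.296 = 3976.85; growth vs 2018 (3948.60) = 0.72%.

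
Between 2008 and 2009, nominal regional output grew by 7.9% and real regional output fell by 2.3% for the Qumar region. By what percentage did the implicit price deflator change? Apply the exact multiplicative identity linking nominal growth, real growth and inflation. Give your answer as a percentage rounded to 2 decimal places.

10.44%

(1 + g_nom) = (1 + g_real)(1 + π), so π = 1.0790 / 0.9770 − 1 = 0.10440.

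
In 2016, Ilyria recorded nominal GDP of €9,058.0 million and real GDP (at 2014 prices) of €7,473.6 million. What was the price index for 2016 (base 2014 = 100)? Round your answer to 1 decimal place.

price index = (Nominal / Real) × 100 = 9058.0 / 7473.6 × 100 = 121.20.

121.2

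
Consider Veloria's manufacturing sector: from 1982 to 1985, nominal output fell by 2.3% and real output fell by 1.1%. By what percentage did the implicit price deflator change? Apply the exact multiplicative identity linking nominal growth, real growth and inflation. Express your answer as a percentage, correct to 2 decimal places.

(1 + g_nom) = (1 + g_real)(1 + π), so π = 0.9770 / 0.9890 − 1 = -0.01213.

-1.21%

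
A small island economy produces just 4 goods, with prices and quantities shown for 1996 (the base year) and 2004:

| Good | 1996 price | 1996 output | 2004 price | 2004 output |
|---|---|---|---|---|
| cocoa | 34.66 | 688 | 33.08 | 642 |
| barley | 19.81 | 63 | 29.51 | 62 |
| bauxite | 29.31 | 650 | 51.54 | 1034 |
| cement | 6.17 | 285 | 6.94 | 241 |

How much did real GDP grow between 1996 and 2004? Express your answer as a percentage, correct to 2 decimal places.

Real GDP 1996 = Nominal GDP 1996 = 34.66·688 + 19.81·63 + 29.31·650 + 6.17·285 = 45904.06.
Real GDP 2004 (at 1996 prices) = 34.66·642 + 19.81·62 + 29.31·1034 + 6.17·241 = 55273.45.
Real growth = 55273.45/45904.06 − 1 = 0.2041.

20.41%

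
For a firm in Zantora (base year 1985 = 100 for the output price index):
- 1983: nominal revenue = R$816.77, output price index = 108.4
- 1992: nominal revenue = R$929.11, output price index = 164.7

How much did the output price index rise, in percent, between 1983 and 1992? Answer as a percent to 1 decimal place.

Price-level change = 164.7 / 108.4 − 1 = 0.5194.

51.9%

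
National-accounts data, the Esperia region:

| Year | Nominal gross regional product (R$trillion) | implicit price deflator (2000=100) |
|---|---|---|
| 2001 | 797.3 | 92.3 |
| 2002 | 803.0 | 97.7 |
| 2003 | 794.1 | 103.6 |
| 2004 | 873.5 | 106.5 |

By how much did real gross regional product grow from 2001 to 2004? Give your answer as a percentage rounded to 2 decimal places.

Real gross regional product 2001 = 797.3/0.923 = 863.81.
Real gross regional product 2004 = 873.5/1.065 = 820.19.
Change = 820.19/863.81 − 1 = -0.0505.

-5.05%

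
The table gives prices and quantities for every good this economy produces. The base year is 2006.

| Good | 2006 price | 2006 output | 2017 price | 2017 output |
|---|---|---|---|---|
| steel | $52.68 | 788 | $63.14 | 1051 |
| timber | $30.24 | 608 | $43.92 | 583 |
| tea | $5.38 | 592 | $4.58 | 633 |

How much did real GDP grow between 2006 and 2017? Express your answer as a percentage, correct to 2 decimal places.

21.11%

Real GDP 2006 = Nominal GDP 2006 = 52.68·788 + 30.24·608 + 5.38·592 = 63082.72.
Real GDP 2017 (at 2006 prices) = 52.68·1051 + 30.24·583 + 5.38·633 = 76402.14.
Real growth = 76402.14/63082.72 − 1 = 0.2111.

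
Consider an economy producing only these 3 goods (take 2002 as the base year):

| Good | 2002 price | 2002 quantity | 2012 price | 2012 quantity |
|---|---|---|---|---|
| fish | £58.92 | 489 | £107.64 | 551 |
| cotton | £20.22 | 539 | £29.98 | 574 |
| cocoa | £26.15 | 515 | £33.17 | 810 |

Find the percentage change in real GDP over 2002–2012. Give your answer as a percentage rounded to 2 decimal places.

22.71%

Real GDP 2002 = Nominal GDP 2002 = 58.92·489 + 20.22·539 + 26.15·515 = 53177.71.
Real GDP 2012 (at 2002 prices) = 58.92·551 + 20.22·574 + 26.15·810 = 65252.70.
Real growth = 65252.70/53177.71 − 1 = 0.2271.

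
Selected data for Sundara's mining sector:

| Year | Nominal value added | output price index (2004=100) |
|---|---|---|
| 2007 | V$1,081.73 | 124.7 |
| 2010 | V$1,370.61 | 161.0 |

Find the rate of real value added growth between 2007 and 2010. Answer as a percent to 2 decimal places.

-1.86%

Deflate each year: 2007 → 1081.73/1.247 = 867.47; 2010 → 1370.61/1.610 = 851.31.
So real value added changed by 851.31/867.47 − 1 = -0.0186, i.e. -1.86%.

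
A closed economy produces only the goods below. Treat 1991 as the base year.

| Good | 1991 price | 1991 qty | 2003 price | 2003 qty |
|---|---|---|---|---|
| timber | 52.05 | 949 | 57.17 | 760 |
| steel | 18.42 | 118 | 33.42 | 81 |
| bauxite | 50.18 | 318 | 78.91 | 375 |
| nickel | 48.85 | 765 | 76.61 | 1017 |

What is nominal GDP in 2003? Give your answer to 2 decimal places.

153659.84

Nominal GDP 2003 = Σ (p_2003 × q_2003) = 57.17·760 + 33.42·81 + 78.91·375 + 76.61·1017 = 153659.84.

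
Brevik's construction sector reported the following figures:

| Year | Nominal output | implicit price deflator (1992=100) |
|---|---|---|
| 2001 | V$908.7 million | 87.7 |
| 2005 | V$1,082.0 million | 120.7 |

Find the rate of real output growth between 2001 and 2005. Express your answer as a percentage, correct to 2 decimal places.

-13.48%

Deflate each year: 2001 → 908.7/0.877 = 1036.15; 2005 → 1082.0/1.207 = 896.44.
So real output changed by 896.44/1036.15 − 1 = -0.1348, i.e. -13.48%.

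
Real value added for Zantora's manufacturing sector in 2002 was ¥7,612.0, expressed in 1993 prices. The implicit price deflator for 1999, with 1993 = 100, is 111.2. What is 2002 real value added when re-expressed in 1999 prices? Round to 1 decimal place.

Real value added in 1999 prices = Real value added in 1993 prices × (P_1999/P_1993) = 7612.0 × 1.112 = 8464.54.

¥8,464.5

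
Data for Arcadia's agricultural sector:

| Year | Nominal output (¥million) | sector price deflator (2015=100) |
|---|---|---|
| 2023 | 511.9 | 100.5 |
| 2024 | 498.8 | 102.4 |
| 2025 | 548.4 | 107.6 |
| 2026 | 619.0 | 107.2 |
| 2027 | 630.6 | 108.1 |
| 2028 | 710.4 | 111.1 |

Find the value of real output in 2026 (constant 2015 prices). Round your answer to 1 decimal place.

Real output 2026 = 619.0 / 1.072 = 577.43.

¥577.4 million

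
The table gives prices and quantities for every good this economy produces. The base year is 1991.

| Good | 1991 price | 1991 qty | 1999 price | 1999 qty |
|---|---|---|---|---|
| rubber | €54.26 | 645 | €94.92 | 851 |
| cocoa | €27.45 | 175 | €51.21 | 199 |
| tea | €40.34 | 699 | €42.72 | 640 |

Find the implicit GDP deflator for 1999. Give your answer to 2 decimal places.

Nominal GDP 1999 = 94.92·851 + 51.21·199 + 42.72·640 = 118308.51.
Real GDP 1999 (at 1991 prices) = 54.26·851 + 27.45·199 + 40.34·640 = 77455.41.
Deflator = Nominal/Real × 100 = 118308.51/77455.41 × 100 = 152.744.

152.74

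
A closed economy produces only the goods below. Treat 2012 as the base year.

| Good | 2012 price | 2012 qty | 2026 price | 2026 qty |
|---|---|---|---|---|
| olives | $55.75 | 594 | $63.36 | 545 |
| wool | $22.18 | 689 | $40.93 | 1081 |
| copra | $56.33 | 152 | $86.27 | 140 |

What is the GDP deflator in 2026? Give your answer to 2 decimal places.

145.96

Nominal GDP 2026 = 63.36·545 + 40.93·1081 + 86.27·140 = 90854.33.
Real GDP 2026 (at 2012 prices) = 55.75·545 + 22.18·1081 + 56.33·140 = 62246.53.
Deflator = Nominal/Real × 100 = 90854.33/62246.53 × 100 = 145.959.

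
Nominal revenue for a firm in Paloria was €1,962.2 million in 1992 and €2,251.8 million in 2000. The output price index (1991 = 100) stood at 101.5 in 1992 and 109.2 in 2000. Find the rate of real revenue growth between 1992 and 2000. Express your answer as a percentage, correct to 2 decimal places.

6.67%

Real revenue 1992 = 1962.2 / 1.015 = 1933.20.
Real revenue 2000 = 2251.8 / 1.092 = 2062.09.
Real growth = 2062.09 / 1933.20 − 1 = 0.0667.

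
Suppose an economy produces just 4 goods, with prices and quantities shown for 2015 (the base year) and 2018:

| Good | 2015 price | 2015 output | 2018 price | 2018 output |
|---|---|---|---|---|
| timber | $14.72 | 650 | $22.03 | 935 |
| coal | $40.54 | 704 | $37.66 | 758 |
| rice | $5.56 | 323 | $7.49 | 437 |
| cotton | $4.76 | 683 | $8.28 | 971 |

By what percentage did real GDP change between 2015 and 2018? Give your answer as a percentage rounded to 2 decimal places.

Real GDP 2015 = Nominal GDP 2015 = 14.72·650 + 40.54·704 + 5.56·323 + 4.76·683 = 43155.12.
Real GDP 2018 (at 2015 prices) = 14.72·935 + 40.54·758 + 5.56·437 + 4.76·971 = 51544.20.
Real growth = 51544.20/43155.12 − 1 = 0.1944.

19.44%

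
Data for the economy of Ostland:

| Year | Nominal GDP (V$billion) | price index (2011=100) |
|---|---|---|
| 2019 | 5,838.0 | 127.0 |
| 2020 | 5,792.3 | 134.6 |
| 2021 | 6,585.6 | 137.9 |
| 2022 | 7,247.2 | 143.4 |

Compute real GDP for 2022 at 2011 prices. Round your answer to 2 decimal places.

Real GDP 2022 = 7247.2 / 1.434 = 5053.84.

V$5,053.84 billion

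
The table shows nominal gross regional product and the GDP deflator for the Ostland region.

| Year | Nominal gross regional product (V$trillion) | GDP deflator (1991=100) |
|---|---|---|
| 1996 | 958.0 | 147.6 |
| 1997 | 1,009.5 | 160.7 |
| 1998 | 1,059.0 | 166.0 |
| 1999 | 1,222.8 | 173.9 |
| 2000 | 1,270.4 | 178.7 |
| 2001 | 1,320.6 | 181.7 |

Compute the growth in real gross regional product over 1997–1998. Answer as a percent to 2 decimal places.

1.55%

Real gross regional product 1997 = 1009.5/1.607 = 628.19.
Real gross regional product 1998 = 1059.0/1.660 = 637.95.
Change = 637.95/628.19 − 1 = 0.0155.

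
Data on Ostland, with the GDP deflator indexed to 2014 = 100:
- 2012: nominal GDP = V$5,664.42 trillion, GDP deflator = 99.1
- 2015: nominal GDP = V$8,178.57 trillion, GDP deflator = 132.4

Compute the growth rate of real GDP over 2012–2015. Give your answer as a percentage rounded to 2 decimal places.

8.07%

Real GDP 2012 = 5664.42 / 0.991 = 5715.86.
Real GDP 2015 = 8178.57 / 1.324 = 6177.17.
Real growth = 6177.17 / 5715.86 − 1 = 0.0807.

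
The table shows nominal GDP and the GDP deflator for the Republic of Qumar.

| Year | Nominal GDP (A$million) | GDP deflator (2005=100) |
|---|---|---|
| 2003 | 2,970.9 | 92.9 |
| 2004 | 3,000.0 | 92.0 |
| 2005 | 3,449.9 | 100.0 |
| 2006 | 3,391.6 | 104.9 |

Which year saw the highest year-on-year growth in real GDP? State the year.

2004: real = 3000.0/0.920 = 3260.87; growth vs 2003 (3197.95) = 1.97%.
2005: real = 3449.9/1.000 = 3449.90; growth vs 2004 (3260.87) = 5.80%.
2006: real = 3391.6/1.049 = 3233.17; growth vs 2005 (3449.90) = -6.28%.

2005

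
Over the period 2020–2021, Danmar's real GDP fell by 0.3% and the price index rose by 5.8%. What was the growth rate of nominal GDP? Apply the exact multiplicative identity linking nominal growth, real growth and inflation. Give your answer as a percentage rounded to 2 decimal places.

5.48%

(1 + g_nom) = (1 + g_real)(1 + π) = 0.9970 × 1.0580 = 1.05483.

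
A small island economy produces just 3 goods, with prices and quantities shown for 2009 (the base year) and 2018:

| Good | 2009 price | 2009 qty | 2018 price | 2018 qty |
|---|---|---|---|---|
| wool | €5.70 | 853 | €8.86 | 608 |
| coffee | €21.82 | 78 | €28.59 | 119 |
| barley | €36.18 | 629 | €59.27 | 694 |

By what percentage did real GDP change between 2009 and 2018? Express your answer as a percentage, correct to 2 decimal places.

6.31%

Real GDP 2009 = Nominal GDP 2009 = 5.70·853 + 21.82·78 + 36.18·629 = 29321.28.
Real GDP 2018 (at 2009 prices) = 5.70·608 + 21.82·119 + 36.18·694 = 31171.10.
Real growth = 31171.10/29321.28 − 1 = 0.0631.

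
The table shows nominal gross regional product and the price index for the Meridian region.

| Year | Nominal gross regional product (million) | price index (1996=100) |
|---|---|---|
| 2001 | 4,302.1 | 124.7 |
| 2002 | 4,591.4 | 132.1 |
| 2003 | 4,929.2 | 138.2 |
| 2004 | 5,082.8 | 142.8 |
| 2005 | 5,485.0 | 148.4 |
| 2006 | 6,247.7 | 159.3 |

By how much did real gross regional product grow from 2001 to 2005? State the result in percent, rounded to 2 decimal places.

Real gross regional product 2001 = 4302.1/1.247 = 3449.96.
Real gross regional product 2005 = 5485.0/1.484 = 3696.09.
Change = 3696.09/3449.96 − 1 = 0.0713.

7.13%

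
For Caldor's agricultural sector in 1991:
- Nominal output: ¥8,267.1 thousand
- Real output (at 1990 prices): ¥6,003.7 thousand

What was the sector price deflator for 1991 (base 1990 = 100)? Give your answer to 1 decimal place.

sector price deflator = (Nominal / Real) × 100 = 8267.1 / 6003.7 × 100 = 137.70.

137.7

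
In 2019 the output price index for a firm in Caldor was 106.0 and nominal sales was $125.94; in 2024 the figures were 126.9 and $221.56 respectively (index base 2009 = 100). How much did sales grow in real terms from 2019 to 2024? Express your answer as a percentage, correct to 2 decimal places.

46.95%

Real sales 2019 = 125.94 / 1.060 = 118.81.
Real sales 2024 = 221.56 / 1.269 = 174.59.
Real growth = 174.59 / 118.81 − 1 = 0.4695.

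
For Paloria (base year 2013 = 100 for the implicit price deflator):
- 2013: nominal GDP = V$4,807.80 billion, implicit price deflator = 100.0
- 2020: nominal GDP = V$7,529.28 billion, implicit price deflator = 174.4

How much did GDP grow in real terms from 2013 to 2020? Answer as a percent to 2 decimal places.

-10.20%

Deflate each year: 2013 → 4807.80/1.000 = 4807.80; 2020 → 7529.28/1.744 = 4317.25.
So real GDP changed by 4317.25/4807.80 − 1 = -0.1020, i.e. -10.20%.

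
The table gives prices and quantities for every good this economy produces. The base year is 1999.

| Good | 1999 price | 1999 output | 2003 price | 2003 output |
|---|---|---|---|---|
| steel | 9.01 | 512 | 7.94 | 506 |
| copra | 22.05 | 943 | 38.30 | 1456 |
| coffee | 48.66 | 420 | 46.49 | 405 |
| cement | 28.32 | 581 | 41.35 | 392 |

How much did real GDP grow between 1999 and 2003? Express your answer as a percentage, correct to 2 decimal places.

Real GDP 1999 = Nominal GDP 1999 = 9.01·512 + 22.05·943 + 48.66·420 + 28.32·581 = 62297.39.
Real GDP 2003 (at 1999 prices) = 9.01·506 + 22.05·1456 + 48.66·405 + 28.32·392 = 67472.60.
Real growth = 67472.60/62297.39 − 1 = 0.0831.

8.31%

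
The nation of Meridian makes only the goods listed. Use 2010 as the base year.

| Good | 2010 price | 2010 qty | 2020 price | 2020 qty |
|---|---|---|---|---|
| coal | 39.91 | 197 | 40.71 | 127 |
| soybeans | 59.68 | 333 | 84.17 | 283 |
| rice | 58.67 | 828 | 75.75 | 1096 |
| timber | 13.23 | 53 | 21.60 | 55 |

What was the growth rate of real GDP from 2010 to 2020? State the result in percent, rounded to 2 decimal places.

Real GDP 2010 = Nominal GDP 2010 = 39.91·197 + 59.68·333 + 58.67·828 + 13.23·53 = 77015.66.
Real GDP 2020 (at 2010 prices) = 39.91·127 + 59.68·283 + 58.67·1096 + 13.23·55 = 86987.98.
Real growth = 86987.98/77015.66 − 1 = 0.1295.

12.95%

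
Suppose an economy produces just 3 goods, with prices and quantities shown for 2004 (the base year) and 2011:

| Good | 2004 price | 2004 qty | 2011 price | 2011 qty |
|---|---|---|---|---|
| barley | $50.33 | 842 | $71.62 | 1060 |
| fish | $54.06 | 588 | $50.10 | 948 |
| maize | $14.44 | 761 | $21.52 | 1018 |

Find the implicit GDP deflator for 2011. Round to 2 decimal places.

Nominal GDP 2011 = 71.62·1060 + 50.10·948 + 21.52·1018 = 145319.36.
Real GDP 2011 (at 2004 prices) = 50.33·1060 + 54.06·948 + 14.44·1018 = 119298.60.
Deflator = Nominal/Real × 100 = 145319.36/119298.60 × 100 = 121.811.

121.81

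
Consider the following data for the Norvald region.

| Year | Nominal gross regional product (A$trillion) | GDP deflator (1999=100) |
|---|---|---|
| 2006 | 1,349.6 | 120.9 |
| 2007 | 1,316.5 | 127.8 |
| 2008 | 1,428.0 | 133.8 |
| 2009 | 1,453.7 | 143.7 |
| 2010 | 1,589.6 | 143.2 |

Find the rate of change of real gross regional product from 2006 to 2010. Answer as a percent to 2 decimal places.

Real gross regional product 2006 = 1349.6/1.209 = 1116.29.
Real gross regional product 2010 = 1589.6/1.432 = 1110.06.
Change = 1110.06/1116.29 − 1 = -0.0056.

-0.56%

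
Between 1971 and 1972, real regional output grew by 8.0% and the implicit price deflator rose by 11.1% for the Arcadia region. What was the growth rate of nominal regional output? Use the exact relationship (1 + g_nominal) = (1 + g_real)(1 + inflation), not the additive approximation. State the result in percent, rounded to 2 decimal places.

(1 + g_nom) = (1 + g_real)(1 + π) = 1.0800 × 1.1110 = 1.19988.

19.99%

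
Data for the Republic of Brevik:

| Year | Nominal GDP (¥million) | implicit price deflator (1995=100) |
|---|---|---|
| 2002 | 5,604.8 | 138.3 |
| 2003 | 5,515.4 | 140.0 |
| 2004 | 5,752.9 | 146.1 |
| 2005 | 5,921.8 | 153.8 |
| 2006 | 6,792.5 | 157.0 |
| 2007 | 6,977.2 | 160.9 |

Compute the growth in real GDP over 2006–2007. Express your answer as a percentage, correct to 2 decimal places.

Real GDP 2006 = 6792.5/1.570 = 4326.43.
Real GDP 2007 = 6977.2/1.609 = 4336.36.
Change = 4336.36/4326.43 − 1 = 0.0023.

0.23%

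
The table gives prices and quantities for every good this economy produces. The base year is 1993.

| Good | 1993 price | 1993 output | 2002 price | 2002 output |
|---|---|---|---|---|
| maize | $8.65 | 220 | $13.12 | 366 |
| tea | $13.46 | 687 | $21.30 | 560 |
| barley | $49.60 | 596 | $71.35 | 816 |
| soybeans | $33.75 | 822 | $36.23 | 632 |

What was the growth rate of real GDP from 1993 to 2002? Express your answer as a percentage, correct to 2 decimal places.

Real GDP 1993 = Nominal GDP 1993 = 8.65·220 + 13.46·687 + 49.60·596 + 33.75·822 = 68454.12.
Real GDP 2002 (at 1993 prices) = 8.65·366 + 13.46·560 + 49.60·816 + 33.75·632 = 72507.10.
Real growth = 72507.10/68454.12 − 1 = 0.0592.

5.92%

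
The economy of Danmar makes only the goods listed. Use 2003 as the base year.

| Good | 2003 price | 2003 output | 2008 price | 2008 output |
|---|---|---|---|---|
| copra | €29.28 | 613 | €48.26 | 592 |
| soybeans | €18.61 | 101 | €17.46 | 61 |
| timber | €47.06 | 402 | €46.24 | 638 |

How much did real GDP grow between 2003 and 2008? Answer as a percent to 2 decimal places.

25.16%

Real GDP 2003 = Nominal GDP 2003 = 29.28·613 + 18.61·101 + 47.06·402 = 38746.37.
Real GDP 2008 (at 2003 prices) = 29.28·592 + 18.61·61 + 47.06·638 = 48493.25.
Real growth = 48493.25/38746.37 − 1 = 0.2516.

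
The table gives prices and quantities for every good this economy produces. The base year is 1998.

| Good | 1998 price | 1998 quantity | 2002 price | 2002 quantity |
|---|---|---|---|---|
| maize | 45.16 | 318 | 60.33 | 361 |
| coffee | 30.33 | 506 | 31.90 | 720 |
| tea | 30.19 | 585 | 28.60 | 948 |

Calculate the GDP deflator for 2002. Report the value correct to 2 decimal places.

Nominal GDP 2002 = 60.33·361 + 31.90·720 + 28.60·948 = 71859.93.
Real GDP 2002 (at 1998 prices) = 45.16·361 + 30.33·720 + 30.19·948 = 66760.48.
Deflator = Nominal/Real × 100 = 71859.93/66760.48 × 100 = 107.638.

107.64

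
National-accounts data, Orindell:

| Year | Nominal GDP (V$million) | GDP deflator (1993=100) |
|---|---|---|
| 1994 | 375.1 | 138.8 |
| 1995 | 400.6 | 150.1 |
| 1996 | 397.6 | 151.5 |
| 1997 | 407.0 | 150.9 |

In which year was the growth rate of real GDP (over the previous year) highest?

1995: real = 400.6/1.501 = 266.89; growth vs 1994 (270.24) = -1.24%.
1996: real = 397.6/1.515 = 262.44; growth vs 1995 (266.89) = -1.67%.
1997: real = 407.0/1.509 = 269.72; growth vs 1996 (262.44) = 2.77%.

1997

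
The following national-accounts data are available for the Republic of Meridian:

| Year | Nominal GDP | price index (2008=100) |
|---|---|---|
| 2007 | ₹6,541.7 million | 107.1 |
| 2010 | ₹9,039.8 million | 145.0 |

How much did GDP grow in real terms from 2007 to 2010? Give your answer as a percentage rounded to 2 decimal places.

2.07%

Deflate each year: 2007 → 6541.7/1.071 = 6108.03; 2010 → 9039.8/1.450 = 6234.34.
So real GDP changed by 6234.34/6108.03 − 1 = 0.0207, i.e. 2.07%.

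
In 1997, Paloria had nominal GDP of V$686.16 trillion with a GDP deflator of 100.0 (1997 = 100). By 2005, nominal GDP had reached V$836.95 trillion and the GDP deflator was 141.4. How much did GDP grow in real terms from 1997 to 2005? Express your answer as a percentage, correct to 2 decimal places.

Real GDP 1997 = 686.16 / 1.000 = 686.16.
Real GDP 2005 = 836.95 / 1.414 = 591.90.
Real growth = 591.90 / 686.16 − 1 = -0.1374.

-13.74%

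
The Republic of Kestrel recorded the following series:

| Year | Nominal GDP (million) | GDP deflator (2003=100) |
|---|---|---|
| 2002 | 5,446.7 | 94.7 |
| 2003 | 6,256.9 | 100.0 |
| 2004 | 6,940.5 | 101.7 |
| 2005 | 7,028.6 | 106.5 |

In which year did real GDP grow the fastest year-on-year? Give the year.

2004

2003: real = 6256.9/1.000 = 6256.90; growth vs 2002 (5751.53) = 8.79%.
2004: real = 6940.5/1.017 = 6824.48; growth vs 2003 (6256.90) = 9.07%.
2005: real = 7028.6/1.065 = 6599.62; growth vs 2004 (6824.48) = -3.29%.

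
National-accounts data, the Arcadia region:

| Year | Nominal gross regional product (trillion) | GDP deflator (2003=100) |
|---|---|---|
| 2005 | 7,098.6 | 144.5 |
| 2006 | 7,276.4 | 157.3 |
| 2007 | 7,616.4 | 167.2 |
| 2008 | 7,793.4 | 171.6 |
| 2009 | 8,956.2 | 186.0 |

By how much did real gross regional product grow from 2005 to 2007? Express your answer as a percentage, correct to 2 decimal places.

-7.27%

Real gross regional product 2005 = 7098.6/1.445 = 4912.53.
Real gross regional product 2007 = 7616.4/1.672 = 4555.26.
Change = 4555.26/4912.53 − 1 = -0.0727.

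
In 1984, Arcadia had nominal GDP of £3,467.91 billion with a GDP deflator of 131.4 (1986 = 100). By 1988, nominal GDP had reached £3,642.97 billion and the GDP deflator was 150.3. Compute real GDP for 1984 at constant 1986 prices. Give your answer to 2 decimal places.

Real GDP = Nominal / (GDP deflator/100) = 3467.91 / 1.314 = 2639.20.

£2,639.20 billion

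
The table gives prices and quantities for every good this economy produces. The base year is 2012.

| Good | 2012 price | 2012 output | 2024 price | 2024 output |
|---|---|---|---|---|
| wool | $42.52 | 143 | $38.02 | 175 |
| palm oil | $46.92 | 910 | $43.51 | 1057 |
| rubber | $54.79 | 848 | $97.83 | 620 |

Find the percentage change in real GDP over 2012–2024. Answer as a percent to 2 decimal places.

-4.45%

Real GDP 2012 = Nominal GDP 2012 = 42.52·143 + 46.92·910 + 54.79·848 = 95239.48.
Real GDP 2024 (at 2012 prices) = 42.52·175 + 46.92·1057 + 54.79·620 = 91005.24.
Real growth = 91005.24/95239.48 − 1 = -0.0445.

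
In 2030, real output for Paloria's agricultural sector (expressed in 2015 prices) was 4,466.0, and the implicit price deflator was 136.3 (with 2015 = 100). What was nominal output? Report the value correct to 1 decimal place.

Nominal output = Real × (implicit price deflator/100) = 4466.0 × 1.363 = 6087.16.

6,087.2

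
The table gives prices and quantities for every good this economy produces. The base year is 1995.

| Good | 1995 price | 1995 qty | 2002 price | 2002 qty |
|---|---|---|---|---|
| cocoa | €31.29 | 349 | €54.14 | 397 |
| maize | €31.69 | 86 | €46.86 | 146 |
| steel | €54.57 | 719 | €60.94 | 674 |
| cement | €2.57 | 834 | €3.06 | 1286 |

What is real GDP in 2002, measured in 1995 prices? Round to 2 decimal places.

€57134.07

Real GDP 2002 = Σ (p_1995 × q_2002) = 31.29·397 + 31.69·146 + 54.57·674 + 2.57·1286 = 57134.07.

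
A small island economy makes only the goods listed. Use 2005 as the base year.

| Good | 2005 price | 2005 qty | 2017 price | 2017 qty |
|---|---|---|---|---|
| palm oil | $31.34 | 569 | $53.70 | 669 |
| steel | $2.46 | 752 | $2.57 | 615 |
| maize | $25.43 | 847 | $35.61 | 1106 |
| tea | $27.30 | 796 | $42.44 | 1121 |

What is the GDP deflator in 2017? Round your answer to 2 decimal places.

Nominal GDP 2017 = 53.70·669 + 2.57·615 + 35.61·1106 + 42.44·1121 = 124465.75.
Real GDP 2017 (at 2005 prices) = 31.34·669 + 2.46·615 + 25.43·1106 + 27.30·1121 = 81208.24.
Deflator = Nominal/Real × 100 = 124465.75/81208.24 × 100 = 153.267.

153.27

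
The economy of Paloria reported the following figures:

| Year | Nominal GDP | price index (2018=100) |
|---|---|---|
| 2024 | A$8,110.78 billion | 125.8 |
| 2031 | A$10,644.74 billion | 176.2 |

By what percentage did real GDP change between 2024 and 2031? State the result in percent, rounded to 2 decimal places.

-6.30%

Deflate each year: 2024 → 8110.78/1.258 = 6447.36; 2031 → 10644.74/1.762 = 6041.28.
So real GDP changed by 6041.28/6447.36 − 1 = -0.0630, i.e. -6.30%.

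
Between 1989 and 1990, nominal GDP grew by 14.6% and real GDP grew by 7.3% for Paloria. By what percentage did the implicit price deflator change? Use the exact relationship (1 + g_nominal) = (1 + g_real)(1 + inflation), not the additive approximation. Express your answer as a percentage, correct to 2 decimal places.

(1 + g_nom) = (1 + g_real)(1 + π), so π = 1.1460 / 1.0730 − 1 = 0.06803.

6.80%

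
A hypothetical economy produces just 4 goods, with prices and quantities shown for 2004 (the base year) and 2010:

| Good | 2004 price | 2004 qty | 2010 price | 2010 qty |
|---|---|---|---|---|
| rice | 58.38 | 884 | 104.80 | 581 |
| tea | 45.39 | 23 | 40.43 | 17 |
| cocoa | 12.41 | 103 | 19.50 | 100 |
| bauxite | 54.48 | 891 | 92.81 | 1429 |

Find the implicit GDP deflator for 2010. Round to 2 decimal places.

Nominal GDP 2010 = 104.80·581 + 40.43·17 + 19.50·100 + 92.81·1429 = 196151.60.
Real GDP 2010 (at 2004 prices) = 58.38·581 + 45.39·17 + 12.41·100 + 54.48·1429 = 113783.33.
Deflator = Nominal/Real × 100 = 196151.60/113783.33 × 100 = 172.390.

172.39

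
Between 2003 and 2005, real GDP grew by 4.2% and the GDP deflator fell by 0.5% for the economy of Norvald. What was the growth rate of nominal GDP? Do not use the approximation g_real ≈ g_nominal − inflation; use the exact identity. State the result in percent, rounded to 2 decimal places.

3.68%

(1 + g_nom) = (1 + g_real)(1 + π) = 1.0420 × 0.9950 = 1.03679.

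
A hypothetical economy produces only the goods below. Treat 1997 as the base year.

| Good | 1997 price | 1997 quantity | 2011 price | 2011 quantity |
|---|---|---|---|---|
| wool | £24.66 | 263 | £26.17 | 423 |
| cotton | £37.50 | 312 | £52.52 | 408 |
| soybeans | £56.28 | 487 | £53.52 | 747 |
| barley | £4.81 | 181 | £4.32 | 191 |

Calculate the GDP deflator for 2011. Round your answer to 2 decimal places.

Nominal GDP 2011 = 26.17·423 + 52.52·408 + 53.52·747 + 4.32·191 = 73302.63.
Real GDP 2011 (at 1997 prices) = 24.66·423 + 37.50·408 + 56.28·747 + 4.81·191 = 68691.05.
Deflator = Nominal/Real × 100 = 73302.63/68691.05 × 100 = 106.714.

106.71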